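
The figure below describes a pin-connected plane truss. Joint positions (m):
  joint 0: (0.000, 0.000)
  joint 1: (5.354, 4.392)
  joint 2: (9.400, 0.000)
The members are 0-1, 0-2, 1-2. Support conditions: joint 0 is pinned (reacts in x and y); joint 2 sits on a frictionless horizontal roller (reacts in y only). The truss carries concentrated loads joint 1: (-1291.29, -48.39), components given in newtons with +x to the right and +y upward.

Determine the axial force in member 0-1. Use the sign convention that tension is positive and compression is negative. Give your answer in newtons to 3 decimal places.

N=3 nodes, M=3 members, R=3 reactions → 2N=6, M+R=6
member 0 (0-1): L=6.9250, (cx,cy)=(0.7731,0.6342)
member 1 (0-2): L=9.4000, (cx,cy)=(1.0000,0.0000)
member 2 (1-2): L=5.9716, (cx,cy)=(0.6775,-0.7355)
solve A·x = −loads:
  F[0-1] = -984.1301 N (compression)
  F[0-2] = -530.4138 N (compression)
  F[1-2] = +782.8494 N (tension)
  Rx@0 = +1291.2900 N
  Ry@0 = +624.1629 N
  Ry@2 = -575.7729 N

-984.130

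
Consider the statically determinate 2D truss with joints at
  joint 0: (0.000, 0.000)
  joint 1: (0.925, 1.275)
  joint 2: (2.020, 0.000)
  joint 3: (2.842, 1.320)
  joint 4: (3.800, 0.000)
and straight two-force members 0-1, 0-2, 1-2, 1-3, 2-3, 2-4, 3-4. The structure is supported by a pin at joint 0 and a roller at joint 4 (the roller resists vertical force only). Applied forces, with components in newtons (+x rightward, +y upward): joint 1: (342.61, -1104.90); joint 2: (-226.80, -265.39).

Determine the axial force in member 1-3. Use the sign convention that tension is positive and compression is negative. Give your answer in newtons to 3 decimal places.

-718.636

N=5 nodes, M=7 members, R=3 reactions → 2N=10, M+R=10
member 0 (0-1): L=1.5752, (cx,cy)=(0.5872,0.8094)
member 1 (0-2): L=2.0200, (cx,cy)=(1.0000,0.0000)
member 2 (1-2): L=1.6807, (cx,cy)=(0.6515,-0.7586)
member 3 (1-3): L=1.9175, (cx,cy)=(0.9997,0.0235)
member 4 (2-3): L=1.5550, (cx,cy)=(0.5286,0.8489)
member 5 (2-4): L=1.7800, (cx,cy)=(1.0000,0.0000)
member 6 (3-4): L=1.6310, (cx,cy)=(0.5874,-0.8093)
solve A·x = −loads:
  F[0-1] = -1044.3302 N (compression)
  F[0-2] = +729.0695 N (tension)
  F[1-2] = -364.4233 N (compression)
  F[1-3] = -718.6362 N (compression)
  F[2-3] = +638.3248 N (tension)
  F[2-4] = +381.0128 N (tension)
  F[3-4] = -648.6767 N (compression)
  Rx@0 = -115.8100 N
  Ry@0 = +845.3037 N
  Ry@4 = +524.9863 N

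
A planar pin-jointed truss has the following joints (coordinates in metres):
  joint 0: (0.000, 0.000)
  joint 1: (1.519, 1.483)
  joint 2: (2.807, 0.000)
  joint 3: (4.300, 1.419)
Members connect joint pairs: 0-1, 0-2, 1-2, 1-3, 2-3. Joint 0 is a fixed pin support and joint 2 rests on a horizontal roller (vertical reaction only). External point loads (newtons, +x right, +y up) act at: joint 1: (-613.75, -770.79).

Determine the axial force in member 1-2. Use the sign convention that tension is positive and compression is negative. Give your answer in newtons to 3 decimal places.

-122.984

N=4 nodes, M=5 members, R=3 reactions → 2N=8, M+R=8
member 0 (0-1): L=2.1229, (cx,cy)=(0.7155,0.6986)
member 1 (0-2): L=2.8070, (cx,cy)=(1.0000,0.0000)
member 2 (1-2): L=1.9642, (cx,cy)=(0.6557,-0.7550)
member 3 (1-3): L=2.7817, (cx,cy)=(0.9997,-0.0230)
member 4 (2-3): L=2.0598, (cx,cy)=(0.7248,0.6889)
solve A·x = −loads:
  F[0-1] = -970.4541 N (compression)
  F[0-2] = +80.6439 N (tension)
  F[1-2] = -122.9843 N (compression)
  F[1-3] = -0.0000 N (compression)
  F[2-3] = +0.0000 N (tension)
  Rx@0 = +613.7500 N
  Ry@0 = +677.9369 N
  Ry@2 = +92.8531 N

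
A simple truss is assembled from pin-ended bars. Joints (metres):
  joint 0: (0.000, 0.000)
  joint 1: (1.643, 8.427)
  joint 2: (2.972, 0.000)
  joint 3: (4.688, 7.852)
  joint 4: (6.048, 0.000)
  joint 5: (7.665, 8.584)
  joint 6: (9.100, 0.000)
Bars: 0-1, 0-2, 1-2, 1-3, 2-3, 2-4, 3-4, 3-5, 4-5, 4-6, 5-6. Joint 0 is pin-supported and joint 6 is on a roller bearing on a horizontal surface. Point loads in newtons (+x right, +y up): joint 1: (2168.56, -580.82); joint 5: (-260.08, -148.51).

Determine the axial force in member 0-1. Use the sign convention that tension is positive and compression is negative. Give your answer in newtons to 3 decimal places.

1287.267

N=7 nodes, M=11 members, R=3 reactions → 2N=14, M+R=14
member 0 (0-1): L=8.5857, (cx,cy)=(0.1914,0.9815)
member 1 (0-2): L=2.9720, (cx,cy)=(1.0000,0.0000)
member 2 (1-2): L=8.5312, (cx,cy)=(0.1558,-0.9878)
member 3 (1-3): L=3.0988, (cx,cy)=(0.9826,-0.1856)
member 4 (2-3): L=8.0373, (cx,cy)=(0.2135,0.9769)
member 5 (2-4): L=3.0760, (cx,cy)=(1.0000,0.0000)
member 6 (3-4): L=7.9689, (cx,cy)=(0.1707,-0.9853)
member 7 (3-5): L=3.0657, (cx,cy)=(0.9711,0.2388)
member 8 (4-5): L=8.7350, (cx,cy)=(0.1851,0.9827)
member 9 (4-6): L=3.0520, (cx,cy)=(1.0000,0.0000)
member 10 (5-6): L=8.7031, (cx,cy)=(0.1649,-0.9863)
solve A·x = −loads:
  F[0-1] = +1287.2673 N (tension)
  F[0-2] = +1662.1417 N (tension)
  F[1-2] = -1545.6547 N (compression)
  F[1-3] = -1711.1526 N (compression)
  F[2-3] = +1562.8197 N (tension)
  F[2-4] = +1087.6884 N (tension)
  F[3-4] = -2117.8898 N (compression)
  F[3-5] = -1015.7011 N (compression)
  F[4-5] = +2123.5214 N (tension)
  F[4-6] = +333.1405 N (tension)
  F[5-6] = -2020.4610 N (compression)
  Rx@0 = -1908.4800 N
  Ry@0 = -1263.4771 N
  Ry@6 = +1992.8071 N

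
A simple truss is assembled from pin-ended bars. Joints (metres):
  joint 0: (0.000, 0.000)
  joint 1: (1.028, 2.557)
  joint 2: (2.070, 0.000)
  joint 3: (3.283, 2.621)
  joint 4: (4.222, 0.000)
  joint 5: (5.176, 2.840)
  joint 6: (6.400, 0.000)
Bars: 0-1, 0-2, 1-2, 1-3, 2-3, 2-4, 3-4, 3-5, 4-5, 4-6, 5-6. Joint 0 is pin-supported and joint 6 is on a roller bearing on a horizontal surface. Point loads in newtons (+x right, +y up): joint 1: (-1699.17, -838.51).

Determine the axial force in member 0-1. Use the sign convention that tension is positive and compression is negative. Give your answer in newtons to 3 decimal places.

-1490.256

N=7 nodes, M=11 members, R=3 reactions → 2N=14, M+R=14
member 0 (0-1): L=2.7559, (cx,cy)=(0.3730,0.9278)
member 1 (0-2): L=2.0700, (cx,cy)=(1.0000,0.0000)
member 2 (1-2): L=2.7612, (cx,cy)=(0.3774,-0.9261)
member 3 (1-3): L=2.2559, (cx,cy)=(0.9996,0.0284)
member 4 (2-3): L=2.8881, (cx,cy)=(0.4200,0.9075)
member 5 (2-4): L=2.1520, (cx,cy)=(1.0000,0.0000)
member 6 (3-4): L=2.7841, (cx,cy)=(0.3373,-0.9414)
member 7 (3-5): L=1.9056, (cx,cy)=(0.9934,0.1149)
member 8 (4-5): L=2.9959, (cx,cy)=(0.3184,0.9479)
member 9 (4-6): L=2.1780, (cx,cy)=(1.0000,0.0000)
member 10 (5-6): L=3.0925, (cx,cy)=(0.3958,-0.9183)
solve A·x = −loads:
  F[0-1] = -1490.2556 N (compression)
  F[0-2] = -1143.2798 N (compression)
  F[1-2] = +615.5552 N (tension)
  F[1-3] = +911.3499 N (tension)
  F[2-3] = -628.1281 N (compression)
  F[2-4] = -647.1680 N (compression)
  F[3-4] = +631.4152 N (tension)
  F[3-5] = +437.1072 N (tension)
  F[4-5] = -627.0602 N (compression)
  F[4-6] = -234.5364 N (compression)
  F[5-6] = +592.5754 N (tension)
  Rx@0 = +1699.1700 N
  Ry@0 = +1382.6958 N
  Ry@6 = -544.1858 N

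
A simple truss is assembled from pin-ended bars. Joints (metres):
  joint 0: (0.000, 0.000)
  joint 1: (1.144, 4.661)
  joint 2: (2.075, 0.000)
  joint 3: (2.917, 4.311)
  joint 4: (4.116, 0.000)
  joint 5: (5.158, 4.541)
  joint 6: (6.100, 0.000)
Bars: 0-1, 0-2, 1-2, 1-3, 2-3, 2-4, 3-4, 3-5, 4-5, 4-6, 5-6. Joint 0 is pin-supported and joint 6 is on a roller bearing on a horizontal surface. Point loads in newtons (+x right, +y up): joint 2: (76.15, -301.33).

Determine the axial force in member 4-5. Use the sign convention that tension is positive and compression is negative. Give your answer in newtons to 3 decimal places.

N=7 nodes, M=11 members, R=3 reactions → 2N=14, M+R=14
member 0 (0-1): L=4.7993, (cx,cy)=(0.2384,0.9712)
member 1 (0-2): L=2.0750, (cx,cy)=(1.0000,0.0000)
member 2 (1-2): L=4.7531, (cx,cy)=(0.1959,-0.9806)
member 3 (1-3): L=1.8072, (cx,cy)=(0.9811,-0.1937)
member 4 (2-3): L=4.3925, (cx,cy)=(0.1917,0.9815)
member 5 (2-4): L=2.0410, (cx,cy)=(1.0000,0.0000)
member 6 (3-4): L=4.4746, (cx,cy)=(0.2680,-0.9634)
member 7 (3-5): L=2.2528, (cx,cy)=(0.9948,0.1021)
member 8 (4-5): L=4.6590, (cx,cy)=(0.2237,0.9747)
member 9 (4-6): L=1.9840, (cx,cy)=(1.0000,0.0000)
member 10 (5-6): L=4.6377, (cx,cy)=(0.2031,-0.9792)
solve A·x = −loads:
  F[0-1] = -204.7297 N (compression)
  F[0-2] = +124.9506 N (tension)
  F[1-2] = +221.3059 N (tension)
  F[1-3] = -93.9269 N (compression)
  F[2-3] = +85.9040 N (tension)
  F[2-4] = +75.6814 N (tension)
  F[3-4] = -111.2780 N (compression)
  F[3-5] = -46.1048 N (compression)
  F[4-5] = +109.9950 N (tension)
  F[4-6] = +21.2633 N (tension)
  F[5-6] = -104.6838 N (compression)
  Rx@0 = -76.1500 N
  Ry@0 = +198.8284 N
  Ry@6 = +102.5016 N

109.995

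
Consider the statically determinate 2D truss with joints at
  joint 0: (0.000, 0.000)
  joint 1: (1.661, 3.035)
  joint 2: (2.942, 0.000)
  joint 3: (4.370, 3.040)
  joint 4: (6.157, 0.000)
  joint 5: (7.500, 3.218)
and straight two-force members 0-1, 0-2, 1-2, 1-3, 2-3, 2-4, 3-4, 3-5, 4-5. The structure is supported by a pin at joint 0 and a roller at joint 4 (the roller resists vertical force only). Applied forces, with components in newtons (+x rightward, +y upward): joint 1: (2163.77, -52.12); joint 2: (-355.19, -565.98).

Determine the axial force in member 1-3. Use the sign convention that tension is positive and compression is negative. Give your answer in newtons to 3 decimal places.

-1430.120

N=6 nodes, M=9 members, R=3 reactions → 2N=12, M+R=12
member 0 (0-1): L=3.4598, (cx,cy)=(0.4801,0.8772)
member 1 (0-2): L=2.9420, (cx,cy)=(1.0000,0.0000)
member 2 (1-2): L=3.2943, (cx,cy)=(0.3889,-0.9213)
member 3 (1-3): L=2.7090, (cx,cy)=(1.0000,0.0018)
member 4 (2-3): L=3.3587, (cx,cy)=(0.4252,0.9051)
member 5 (2-4): L=3.2150, (cx,cy)=(1.0000,0.0000)
member 6 (3-4): L=3.5263, (cx,cy)=(0.5068,-0.8621)
member 7 (3-5): L=3.1351, (cx,cy)=(0.9984,0.0568)
member 8 (4-5): L=3.4870, (cx,cy)=(0.3851,0.9229)
solve A·x = −loads:
  F[0-1] = +835.5941 N (tension)
  F[0-2] = +1407.4222 N (tension)
  F[1-2] = -855.0548 N (compression)
  F[1-3] = -1430.1201 N (compression)
  F[2-3] = +1495.6548 N (tension)
  F[2-4] = +794.2160 N (tension)
  F[3-4] = -1567.2434 N (compression)
  F[3-5] = +0.0000 N (tension)
  F[4-5] = -0.0000 N (compression)
  Rx@0 = -1808.5800 N
  Ry@0 = -733.0006 N
  Ry@4 = +1351.1006 N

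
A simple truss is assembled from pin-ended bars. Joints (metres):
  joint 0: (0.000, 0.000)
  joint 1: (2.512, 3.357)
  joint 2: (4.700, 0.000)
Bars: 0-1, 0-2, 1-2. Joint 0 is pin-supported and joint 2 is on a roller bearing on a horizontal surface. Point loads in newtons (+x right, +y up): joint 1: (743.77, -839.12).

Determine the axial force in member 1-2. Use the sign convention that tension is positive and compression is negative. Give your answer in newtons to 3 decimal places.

-1169.451

N=3 nodes, M=3 members, R=3 reactions → 2N=6, M+R=6
member 0 (0-1): L=4.1928, (cx,cy)=(0.5991,0.8007)
member 1 (0-2): L=4.7000, (cx,cy)=(1.0000,0.0000)
member 2 (1-2): L=4.0071, (cx,cy)=(0.5460,-0.8378)
solve A·x = −loads:
  F[0-1] = +175.6113 N (tension)
  F[0-2] = +638.5574 N (tension)
  F[1-2] = -1169.4511 N (compression)
  Rx@0 = -743.7700 N
  Ry@0 = -140.6045 N
  Ry@2 = +979.7245 N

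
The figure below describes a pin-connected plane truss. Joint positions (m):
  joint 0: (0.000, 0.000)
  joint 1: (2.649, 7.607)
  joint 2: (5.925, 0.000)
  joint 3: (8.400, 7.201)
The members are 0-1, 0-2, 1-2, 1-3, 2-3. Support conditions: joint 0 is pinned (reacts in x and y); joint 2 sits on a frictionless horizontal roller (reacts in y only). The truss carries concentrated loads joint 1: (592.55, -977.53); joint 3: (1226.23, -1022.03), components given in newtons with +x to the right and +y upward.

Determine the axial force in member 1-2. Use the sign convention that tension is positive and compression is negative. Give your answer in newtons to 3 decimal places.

-3510.008

N=4 nodes, M=5 members, R=3 reactions → 2N=8, M+R=8
member 0 (0-1): L=8.0550, (cx,cy)=(0.3289,0.9444)
member 1 (0-2): L=5.9250, (cx,cy)=(1.0000,0.0000)
member 2 (1-2): L=8.2824, (cx,cy)=(0.3955,-0.9185)
member 3 (1-3): L=5.7653, (cx,cy)=(0.9975,-0.0704)
member 4 (2-3): L=7.6145, (cx,cy)=(0.3250,0.9457)
solve A·x = −loads:
  F[0-1] = +2263.4054 N (tension)
  F[0-2] = +1074.4309 N (tension)
  F[1-2] = -3510.0075 N (compression)
  F[1-3] = +1543.9671 N (tension)
  F[2-3] = -965.7414 N (compression)
  Rx@0 = -1818.7800 N
  Ry@0 = -2137.5099 N
  Ry@2 = +4137.0699 N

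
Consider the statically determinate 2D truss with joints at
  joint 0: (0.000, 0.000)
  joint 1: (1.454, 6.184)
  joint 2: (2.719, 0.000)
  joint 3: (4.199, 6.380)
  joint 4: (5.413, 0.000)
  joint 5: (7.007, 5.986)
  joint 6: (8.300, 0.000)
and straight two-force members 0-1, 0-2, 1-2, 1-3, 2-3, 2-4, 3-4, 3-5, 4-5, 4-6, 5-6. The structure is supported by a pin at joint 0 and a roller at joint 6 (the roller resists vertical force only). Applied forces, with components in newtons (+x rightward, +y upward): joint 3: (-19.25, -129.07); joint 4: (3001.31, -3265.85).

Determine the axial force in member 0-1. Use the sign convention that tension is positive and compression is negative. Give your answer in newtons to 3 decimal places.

-1247.655

N=7 nodes, M=11 members, R=3 reactions → 2N=14, M+R=14
member 0 (0-1): L=6.3526, (cx,cy)=(0.2289,0.9735)
member 1 (0-2): L=2.7190, (cx,cy)=(1.0000,0.0000)
member 2 (1-2): L=6.3121, (cx,cy)=(0.2004,-0.9797)
member 3 (1-3): L=2.7520, (cx,cy)=(0.9975,0.0712)
member 4 (2-3): L=6.5494, (cx,cy)=(0.2260,0.9741)
member 5 (2-4): L=2.6940, (cx,cy)=(1.0000,0.0000)
member 6 (3-4): L=6.4945, (cx,cy)=(0.1869,-0.9824)
member 7 (3-5): L=2.8355, (cx,cy)=(0.9903,-0.1390)
member 8 (4-5): L=6.1946, (cx,cy)=(0.2573,0.9663)
member 9 (4-6): L=2.8870, (cx,cy)=(1.0000,0.0000)
member 10 (5-6): L=6.1241, (cx,cy)=(0.2111,-0.9775)
solve A·x = −loads:
  F[0-1] = -1247.6548 N (compression)
  F[0-2] = +3267.6250 N (tension)
  F[1-2] = +1201.3265 N (tension)
  F[1-3] = -527.6629 N (compression)
  F[2-3] = -1208.2066 N (compression)
  F[2-4] = +3781.4067 N (tension)
  F[3-4] = +1249.7298 N (tension)
  F[3-5] = -1023.6366 N (compression)
  F[4-5] = +2109.1728 N (tension)
  F[4-6] = +470.9719 N (tension)
  F[5-6] = -2230.6711 N (compression)
  Rx@0 = -2982.0600 N
  Ry@0 = +1214.5349 N
  Ry@6 = +2180.3851 N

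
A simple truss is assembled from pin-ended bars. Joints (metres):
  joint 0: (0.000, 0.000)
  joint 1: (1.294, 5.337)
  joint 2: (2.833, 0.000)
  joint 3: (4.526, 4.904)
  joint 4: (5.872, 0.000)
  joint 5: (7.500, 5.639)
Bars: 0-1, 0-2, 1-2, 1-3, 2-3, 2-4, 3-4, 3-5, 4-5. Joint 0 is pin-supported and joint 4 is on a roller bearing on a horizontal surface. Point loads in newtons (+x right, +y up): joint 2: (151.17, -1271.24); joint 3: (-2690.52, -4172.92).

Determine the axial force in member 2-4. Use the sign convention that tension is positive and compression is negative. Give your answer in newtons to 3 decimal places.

N=6 nodes, M=9 members, R=3 reactions → 2N=12, M+R=12
member 0 (0-1): L=5.4916, (cx,cy)=(0.2356,0.9718)
member 1 (0-2): L=2.8330, (cx,cy)=(1.0000,0.0000)
member 2 (1-2): L=5.5545, (cx,cy)=(0.2771,-0.9608)
member 3 (1-3): L=3.2609, (cx,cy)=(0.9911,-0.1328)
member 4 (2-3): L=5.1880, (cx,cy)=(0.3263,0.9453)
member 5 (2-4): L=3.0390, (cx,cy)=(1.0000,0.0000)
member 6 (3-4): L=5.0854, (cx,cy)=(0.2647,-0.9643)
member 7 (3-5): L=3.0635, (cx,cy)=(0.9708,0.2399)
member 8 (4-5): L=5.8693, (cx,cy)=(0.2774,0.9608)
solve A·x = −loads:
  F[0-1] = -3973.3157 N (compression)
  F[0-2] = -1603.1125 N (compression)
  F[1-2] = +4316.0619 N (tension)
  F[1-3] = -2151.1567 N (compression)
  F[2-3] = -3042.3938 N (compression)
  F[2-4] = +434.4097 N (tension)
  F[3-4] = -1641.2567 N (compression)
  F[3-5] = +0.0000 N (tension)
  F[4-5] = -0.0000 N (compression)
  Rx@0 = +2539.3500 N
  Ry@0 = +3861.4371 N
  Ry@4 = +1582.7229 N

434.410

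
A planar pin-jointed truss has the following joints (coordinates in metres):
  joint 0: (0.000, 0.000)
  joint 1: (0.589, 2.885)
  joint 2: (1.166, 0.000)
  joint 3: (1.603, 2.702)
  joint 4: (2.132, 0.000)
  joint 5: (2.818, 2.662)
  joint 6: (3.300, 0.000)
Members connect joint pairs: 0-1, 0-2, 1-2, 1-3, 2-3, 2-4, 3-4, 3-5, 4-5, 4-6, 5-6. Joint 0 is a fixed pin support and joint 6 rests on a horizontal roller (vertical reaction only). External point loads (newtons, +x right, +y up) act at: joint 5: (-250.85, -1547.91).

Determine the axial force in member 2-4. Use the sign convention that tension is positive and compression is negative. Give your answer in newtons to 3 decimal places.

3.329

N=7 nodes, M=11 members, R=3 reactions → 2N=14, M+R=14
member 0 (0-1): L=2.9445, (cx,cy)=(0.2000,0.9798)
member 1 (0-2): L=1.1660, (cx,cy)=(1.0000,0.0000)
member 2 (1-2): L=2.9421, (cx,cy)=(0.1961,-0.9806)
member 3 (1-3): L=1.0304, (cx,cy)=(0.9841,-0.1776)
member 4 (2-3): L=2.7371, (cx,cy)=(0.1597,0.9872)
member 5 (2-4): L=0.9660, (cx,cy)=(1.0000,0.0000)
member 6 (3-4): L=2.7533, (cx,cy)=(0.1921,-0.9814)
member 7 (3-5): L=1.2157, (cx,cy)=(0.9995,-0.0329)
member 8 (4-5): L=2.7490, (cx,cy)=(0.2495,0.9684)
member 9 (4-6): L=1.1680, (cx,cy)=(1.0000,0.0000)
member 10 (5-6): L=2.7053, (cx,cy)=(0.1782,-0.9840)
solve A·x = −loads:
  F[0-1] = -437.2788 N (compression)
  F[0-2] = -163.3797 N (compression)
  F[1-2] = +469.9886 N (tension)
  F[1-3] = -182.5447 N (compression)
  F[2-3] = -466.8502 N (compression)
  F[2-4] = +3.3287 N (tension)
  F[3-4] = +447.9893 N (tension)
  F[3-5] = -340.4367 N (compression)
  F[4-5] = -454.0064 N (compression)
  F[4-6] = +202.6987 N (tension)
  F[5-6] = -1137.6720 N (compression)
  Rx@0 = +250.8500 N
  Ry@0 = +428.4410 N
  Ry@6 = +1119.4690 N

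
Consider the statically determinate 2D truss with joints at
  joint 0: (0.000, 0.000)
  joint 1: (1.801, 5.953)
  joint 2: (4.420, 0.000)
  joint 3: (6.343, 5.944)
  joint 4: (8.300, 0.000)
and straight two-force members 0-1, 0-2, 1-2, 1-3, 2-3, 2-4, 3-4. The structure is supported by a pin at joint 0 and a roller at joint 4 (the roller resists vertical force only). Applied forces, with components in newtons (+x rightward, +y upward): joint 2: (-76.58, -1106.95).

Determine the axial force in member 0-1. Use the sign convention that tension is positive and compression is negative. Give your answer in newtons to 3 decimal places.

N=5 nodes, M=7 members, R=3 reactions → 2N=10, M+R=10
member 0 (0-1): L=6.2195, (cx,cy)=(0.2896,0.9572)
member 1 (0-2): L=4.4200, (cx,cy)=(1.0000,0.0000)
member 2 (1-2): L=6.5036, (cx,cy)=(0.4027,-0.9153)
member 3 (1-3): L=4.5420, (cx,cy)=(1.0000,-0.0020)
member 4 (2-3): L=6.2473, (cx,cy)=(0.3078,0.9514)
member 5 (2-4): L=3.8800, (cx,cy)=(1.0000,0.0000)
member 6 (3-4): L=6.2579, (cx,cy)=(0.3127,-0.9498)
solve A·x = −loads:
  F[0-1] = -540.6288 N (compression)
  F[0-2] = +79.9723 N (tension)
  F[1-2] = +566.1630 N (tension)
  F[1-3] = -384.5454 N (compression)
  F[2-3] = +618.7650 N (tension)
  F[2-4] = +194.0815 N (tension)
  F[3-4] = -620.6120 N (compression)
  Rx@0 = +76.5800 N
  Ry@0 = +517.4658 N
  Ry@4 = +589.4842 N

-540.629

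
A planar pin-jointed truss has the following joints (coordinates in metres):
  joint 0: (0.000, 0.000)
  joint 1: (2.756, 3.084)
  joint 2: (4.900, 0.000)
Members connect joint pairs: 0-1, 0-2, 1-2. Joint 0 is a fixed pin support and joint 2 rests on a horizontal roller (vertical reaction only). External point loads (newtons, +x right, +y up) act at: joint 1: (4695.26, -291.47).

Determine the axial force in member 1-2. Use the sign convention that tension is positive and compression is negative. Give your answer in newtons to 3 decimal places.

-3798.754

N=3 nodes, M=3 members, R=3 reactions → 2N=6, M+R=6
member 0 (0-1): L=4.1360, (cx,cy)=(0.6663,0.7456)
member 1 (0-2): L=4.9000, (cx,cy)=(1.0000,0.0000)
member 2 (1-2): L=3.7560, (cx,cy)=(0.5708,-0.8211)
solve A·x = −loads:
  F[0-1] = +3792.1569 N (tension)
  F[0-2] = +2168.3850 N (tension)
  F[1-2] = -3798.7537 N (compression)
  Rx@0 = -4695.2600 N
  Ry@0 = -2827.6062 N
  Ry@2 = +3119.0762 N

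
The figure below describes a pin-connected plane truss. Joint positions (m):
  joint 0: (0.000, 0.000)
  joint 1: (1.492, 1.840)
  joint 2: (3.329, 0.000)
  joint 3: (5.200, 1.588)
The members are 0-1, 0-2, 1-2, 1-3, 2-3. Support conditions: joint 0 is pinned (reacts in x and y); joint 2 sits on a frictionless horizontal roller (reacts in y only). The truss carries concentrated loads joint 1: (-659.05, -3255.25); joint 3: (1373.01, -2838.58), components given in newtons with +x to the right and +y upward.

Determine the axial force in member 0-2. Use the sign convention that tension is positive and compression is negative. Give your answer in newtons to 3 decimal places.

N=4 nodes, M=5 members, R=3 reactions → 2N=8, M+R=8
member 0 (0-1): L=2.3689, (cx,cy)=(0.6298,0.7767)
member 1 (0-2): L=3.3290, (cx,cy)=(1.0000,0.0000)
member 2 (1-2): L=2.6000, (cx,cy)=(0.7065,-0.7077)
member 3 (1-3): L=3.7166, (cx,cy)=(0.9977,-0.0678)
member 4 (2-3): L=2.4541, (cx,cy)=(0.7624,0.6471)
solve A·x = −loads:
  F[0-1] = +115.5476 N (tension)
  F[0-2] = +641.1847 N (tension)
  F[1-2] = -5146.1359 N (compression)
  F[1-3] = +4377.7978 N (tension)
  F[2-3] = -3927.9473 N (compression)
  Rx@0 = -713.9600 N
  Ry@0 = -89.7497 N
  Ry@2 = +6183.5797 N

641.185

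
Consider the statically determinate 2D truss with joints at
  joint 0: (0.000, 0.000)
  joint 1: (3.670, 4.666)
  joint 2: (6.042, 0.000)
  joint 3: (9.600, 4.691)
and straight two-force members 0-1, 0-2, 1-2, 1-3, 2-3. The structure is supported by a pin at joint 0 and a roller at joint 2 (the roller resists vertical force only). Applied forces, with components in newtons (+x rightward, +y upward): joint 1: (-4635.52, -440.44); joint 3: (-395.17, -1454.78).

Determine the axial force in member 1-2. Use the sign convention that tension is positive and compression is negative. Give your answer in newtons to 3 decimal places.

3102.237

N=4 nodes, M=5 members, R=3 reactions → 2N=8, M+R=8
member 0 (0-1): L=5.9364, (cx,cy)=(0.6182,0.7860)
member 1 (0-2): L=6.0420, (cx,cy)=(1.0000,0.0000)
member 2 (1-2): L=5.2343, (cx,cy)=(0.4532,-0.8914)
member 3 (1-3): L=5.9301, (cx,cy)=(1.0000,0.0042)
member 4 (2-3): L=5.8877, (cx,cy)=(0.6043,0.7967)
solve A·x = −loads:
  F[0-1] = -4074.8753 N (compression)
  F[0-2] = -2511.5075 N (compression)
  F[1-2] = +3102.2371 N (tension)
  F[1-3] = +710.5206 N (tension)
  F[2-3] = -1829.6576 N (compression)
  Rx@0 = +5030.6900 N
  Ry@0 = +3202.8625 N
  Ry@2 = -1307.6425 N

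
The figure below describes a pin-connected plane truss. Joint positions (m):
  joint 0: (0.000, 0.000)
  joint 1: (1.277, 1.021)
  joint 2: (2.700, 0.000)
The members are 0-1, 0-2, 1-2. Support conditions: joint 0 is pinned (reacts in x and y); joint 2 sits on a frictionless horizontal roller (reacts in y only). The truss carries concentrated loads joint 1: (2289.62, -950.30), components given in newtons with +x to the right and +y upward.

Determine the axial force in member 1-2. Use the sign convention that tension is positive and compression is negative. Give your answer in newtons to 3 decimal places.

-2256.176

N=3 nodes, M=3 members, R=3 reactions → 2N=6, M+R=6
member 0 (0-1): L=1.6350, (cx,cy)=(0.7810,0.6245)
member 1 (0-2): L=2.7000, (cx,cy)=(1.0000,0.0000)
member 2 (1-2): L=1.7514, (cx,cy)=(0.8125,-0.5830)
solve A·x = −loads:
  F[0-1] = +584.4501 N (tension)
  F[0-2] = +1833.1366 N (tension)
  F[1-2] = -2256.1761 N (compression)
  Rx@0 = -2289.6200 N
  Ry@0 = -364.9723 N
  Ry@2 = +1315.2723 N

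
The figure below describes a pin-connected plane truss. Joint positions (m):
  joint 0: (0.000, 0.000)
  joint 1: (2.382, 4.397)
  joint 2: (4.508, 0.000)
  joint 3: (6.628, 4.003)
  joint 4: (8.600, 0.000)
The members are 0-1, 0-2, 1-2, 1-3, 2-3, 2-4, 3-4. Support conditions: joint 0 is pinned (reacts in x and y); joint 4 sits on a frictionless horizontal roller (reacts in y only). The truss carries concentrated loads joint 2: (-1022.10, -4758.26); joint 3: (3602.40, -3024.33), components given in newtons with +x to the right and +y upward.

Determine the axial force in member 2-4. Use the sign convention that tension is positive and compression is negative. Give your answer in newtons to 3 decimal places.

N=5 nodes, M=7 members, R=3 reactions → 2N=10, M+R=10
member 0 (0-1): L=5.0008, (cx,cy)=(0.4763,0.8793)
member 1 (0-2): L=4.5080, (cx,cy)=(1.0000,0.0000)
member 2 (1-2): L=4.8840, (cx,cy)=(0.4353,-0.9003)
member 3 (1-3): L=4.2642, (cx,cy)=(0.9957,-0.0924)
member 4 (2-3): L=4.5297, (cx,cy)=(0.4680,0.8837)
member 5 (2-4): L=4.0920, (cx,cy)=(1.0000,0.0000)
member 6 (3-4): L=4.4624, (cx,cy)=(0.4419,-0.8971)
solve A·x = −loads:
  F[0-1] = -1456.5997 N (compression)
  F[0-2] = +3274.1196 N (tension)
  F[1-2] = +1564.2901 N (tension)
  F[1-3] = -1380.6590 N (compression)
  F[2-3] = +3790.7466 N (tension)
  F[2-4] = +3203.0094 N (tension)
  F[3-4] = -7247.9867 N (compression)
  Rx@0 = -2580.3000 N
  Ry@0 = +1280.7409 N
  Ry@4 = +6501.8491 N

3203.009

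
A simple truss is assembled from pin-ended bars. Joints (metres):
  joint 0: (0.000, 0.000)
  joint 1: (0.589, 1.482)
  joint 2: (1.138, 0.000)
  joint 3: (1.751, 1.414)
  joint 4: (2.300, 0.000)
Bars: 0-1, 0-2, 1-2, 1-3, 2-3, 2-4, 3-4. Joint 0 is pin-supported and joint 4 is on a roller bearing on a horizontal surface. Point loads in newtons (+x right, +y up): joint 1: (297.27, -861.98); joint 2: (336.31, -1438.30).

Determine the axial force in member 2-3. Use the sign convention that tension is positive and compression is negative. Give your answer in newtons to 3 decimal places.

N=5 nodes, M=7 members, R=3 reactions → 2N=10, M+R=10
member 0 (0-1): L=1.5948, (cx,cy)=(0.3693,0.9293)
member 1 (0-2): L=1.1380, (cx,cy)=(1.0000,0.0000)
member 2 (1-2): L=1.5804, (cx,cy)=(0.3474,-0.9377)
member 3 (1-3): L=1.1640, (cx,cy)=(0.9983,-0.0584)
member 4 (2-3): L=1.5412, (cx,cy)=(0.3978,0.9175)
member 5 (2-4): L=1.1620, (cx,cy)=(1.0000,0.0000)
member 6 (3-4): L=1.5168, (cx,cy)=(0.3619,-0.9322)
solve A·x = −loads:
  F[0-1] = -1265.8474 N (compression)
  F[0-2] = +1101.1025 N (tension)
  F[1-2] = +391.4580 N (tension)
  F[1-3] = -902.3168 N (compression)
  F[2-3] = +1167.5515 N (tension)
  F[2-4] = +436.3785 N (tension)
  F[3-4] = -1205.6747 N (compression)
  Rx@0 = -633.5800 N
  Ry@0 = +1176.3471 N
  Ry@4 = +1123.9329 N

1167.551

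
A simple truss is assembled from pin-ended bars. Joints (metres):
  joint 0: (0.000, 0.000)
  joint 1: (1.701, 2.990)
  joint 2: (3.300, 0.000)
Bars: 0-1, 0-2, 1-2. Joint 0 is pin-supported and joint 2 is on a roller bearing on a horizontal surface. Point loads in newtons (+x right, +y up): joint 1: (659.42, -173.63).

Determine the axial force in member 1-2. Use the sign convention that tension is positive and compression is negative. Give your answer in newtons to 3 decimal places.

N=3 nodes, M=3 members, R=3 reactions → 2N=6, M+R=6
member 0 (0-1): L=3.4400, (cx,cy)=(0.4945,0.8692)
member 1 (0-2): L=3.3000, (cx,cy)=(1.0000,0.0000)
member 2 (1-2): L=3.3907, (cx,cy)=(0.4716,-0.8818)
solve A·x = −loads:
  F[0-1] = +590.5993 N (tension)
  F[0-2] = +367.3811 N (tension)
  F[1-2] = -779.0383 N (compression)
  Rx@0 = -659.4200 N
  Ry@0 = -513.3429 N
  Ry@2 = +686.9729 N

-779.038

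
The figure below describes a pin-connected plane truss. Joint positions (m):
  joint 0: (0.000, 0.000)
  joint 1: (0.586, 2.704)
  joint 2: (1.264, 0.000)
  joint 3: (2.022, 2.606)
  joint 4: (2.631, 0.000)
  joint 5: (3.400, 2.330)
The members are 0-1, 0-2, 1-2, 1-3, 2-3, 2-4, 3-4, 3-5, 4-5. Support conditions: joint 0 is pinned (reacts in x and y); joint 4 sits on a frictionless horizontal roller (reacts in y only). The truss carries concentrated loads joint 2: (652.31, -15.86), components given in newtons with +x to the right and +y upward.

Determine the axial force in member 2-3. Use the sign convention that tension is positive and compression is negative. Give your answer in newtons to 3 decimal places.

7.657

N=6 nodes, M=9 members, R=3 reactions → 2N=12, M+R=12
member 0 (0-1): L=2.7668, (cx,cy)=(0.2118,0.9773)
member 1 (0-2): L=1.2640, (cx,cy)=(1.0000,0.0000)
member 2 (1-2): L=2.7877, (cx,cy)=(0.2432,-0.9700)
member 3 (1-3): L=1.4393, (cx,cy)=(0.9977,-0.0681)
member 4 (2-3): L=2.7140, (cx,cy)=(0.2793,0.9602)
member 5 (2-4): L=1.3670, (cx,cy)=(1.0000,0.0000)
member 6 (3-4): L=2.6762, (cx,cy)=(0.2276,-0.9738)
member 7 (3-5): L=1.4054, (cx,cy)=(0.9805,-0.1964)
member 8 (4-5): L=2.4536, (cx,cy)=(0.3134,0.9496)
solve A·x = −loads:
  F[0-1] = -8.4317 N (compression)
  F[0-2] = +654.0958 N (tension)
  F[1-2] = +8.7713 N (tension)
  F[1-3] = -3.9282 N (compression)
  F[2-3] = +7.6568 N (tension)
  F[2-4] = +1.7806 N (tension)
  F[3-4] = -7.8248 N (compression)
  F[3-5] = +0.0000 N (tension)
  F[4-5] = -0.0000 N (compression)
  Rx@0 = -652.3100 N
  Ry@0 = +8.2404 N
  Ry@4 = +7.6196 N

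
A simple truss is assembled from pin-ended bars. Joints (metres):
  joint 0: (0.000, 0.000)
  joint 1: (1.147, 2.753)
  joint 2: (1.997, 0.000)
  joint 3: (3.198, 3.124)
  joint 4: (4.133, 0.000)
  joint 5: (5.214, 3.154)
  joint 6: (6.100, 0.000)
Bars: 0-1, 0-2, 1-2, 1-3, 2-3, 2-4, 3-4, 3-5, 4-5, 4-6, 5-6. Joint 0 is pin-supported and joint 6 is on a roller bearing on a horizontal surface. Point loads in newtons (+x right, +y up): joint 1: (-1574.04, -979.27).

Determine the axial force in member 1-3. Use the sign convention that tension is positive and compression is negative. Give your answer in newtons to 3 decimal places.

754.874

N=7 nodes, M=11 members, R=3 reactions → 2N=14, M+R=14
member 0 (0-1): L=2.9824, (cx,cy)=(0.3846,0.9231)
member 1 (0-2): L=1.9970, (cx,cy)=(1.0000,0.0000)
member 2 (1-2): L=2.8812, (cx,cy)=(0.2950,-0.9555)
member 3 (1-3): L=2.0843, (cx,cy)=(0.9840,0.1780)
member 4 (2-3): L=3.3469, (cx,cy)=(0.3588,0.9334)
member 5 (2-4): L=2.1360, (cx,cy)=(1.0000,0.0000)
member 6 (3-4): L=3.2609, (cx,cy)=(0.2867,-0.9580)
member 7 (3-5): L=2.0162, (cx,cy)=(0.9999,0.0149)
member 8 (4-5): L=3.3341, (cx,cy)=(0.3242,0.9460)
member 9 (4-6): L=1.9670, (cx,cy)=(1.0000,0.0000)
member 10 (5-6): L=3.2761, (cx,cy)=(0.2704,-0.9627)
solve A·x = −loads:
  F[0-1] = -1630.9597 N (compression)
  F[0-2] = -946.7866 N (compression)
  F[1-2] = +691.3853 N (tension)
  F[1-3] = +754.8741 N (tension)
  F[2-3] = -707.7506 N (compression)
  F[2-4] = -488.8509 N (compression)
  F[3-4] = +554.4361 N (tension)
  F[3-5] = +329.9145 N (tension)
  F[4-5] = -561.4879 N (compression)
  F[4-6] = -147.8298 N (compression)
  F[5-6] = +546.6169 N (tension)
  Rx@0 = +1574.0400 N
  Ry@0 = +1505.5174 N
  Ry@6 = -526.2474 N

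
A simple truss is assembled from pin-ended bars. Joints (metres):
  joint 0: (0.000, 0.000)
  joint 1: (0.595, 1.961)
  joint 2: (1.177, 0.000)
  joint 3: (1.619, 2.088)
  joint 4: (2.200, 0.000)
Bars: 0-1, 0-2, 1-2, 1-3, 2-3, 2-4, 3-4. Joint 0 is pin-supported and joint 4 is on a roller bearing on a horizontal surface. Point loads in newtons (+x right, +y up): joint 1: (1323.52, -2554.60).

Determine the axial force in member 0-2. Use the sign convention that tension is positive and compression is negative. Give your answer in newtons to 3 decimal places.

N=5 nodes, M=7 members, R=3 reactions → 2N=10, M+R=10
member 0 (0-1): L=2.0493, (cx,cy)=(0.2903,0.9569)
member 1 (0-2): L=1.1770, (cx,cy)=(1.0000,0.0000)
member 2 (1-2): L=2.0455, (cx,cy)=(0.2845,-0.9587)
member 3 (1-3): L=1.0318, (cx,cy)=(0.9924,0.1231)
member 4 (2-3): L=2.1343, (cx,cy)=(0.2071,0.9783)
member 5 (2-4): L=1.0230, (cx,cy)=(1.0000,0.0000)
member 6 (3-4): L=2.1673, (cx,cy)=(0.2681,-0.9634)
solve A·x = −loads:
  F[0-1] = -714.7494 N (compression)
  F[0-2] = +1531.0446 N (tension)
  F[1-2] = -2073.0535 N (compression)
  F[1-3] = -948.4284 N (compression)
  F[2-3] = +2031.4138 N (tension)
  F[2-4] = +520.5183 N (tension)
  F[3-4] = -1941.7096 N (compression)
  Rx@0 = -1323.5200 N
  Ry@0 = +683.9592 N
  Ry@4 = +1870.6408 N

1531.045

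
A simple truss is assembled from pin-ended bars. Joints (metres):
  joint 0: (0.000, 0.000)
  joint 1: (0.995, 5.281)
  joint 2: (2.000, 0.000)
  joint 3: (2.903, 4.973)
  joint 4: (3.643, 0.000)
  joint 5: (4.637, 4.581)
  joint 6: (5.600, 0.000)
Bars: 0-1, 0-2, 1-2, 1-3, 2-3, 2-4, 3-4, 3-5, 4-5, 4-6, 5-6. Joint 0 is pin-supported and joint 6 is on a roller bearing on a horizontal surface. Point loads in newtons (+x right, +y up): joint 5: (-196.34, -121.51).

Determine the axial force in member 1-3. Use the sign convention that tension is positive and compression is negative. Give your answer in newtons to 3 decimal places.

N=7 nodes, M=11 members, R=3 reactions → 2N=14, M+R=14
member 0 (0-1): L=5.3739, (cx,cy)=(0.1852,0.9827)
member 1 (0-2): L=2.0000, (cx,cy)=(1.0000,0.0000)
member 2 (1-2): L=5.3758, (cx,cy)=(0.1869,-0.9824)
member 3 (1-3): L=1.9327, (cx,cy)=(0.9872,-0.1594)
member 4 (2-3): L=5.0543, (cx,cy)=(0.1787,0.9839)
member 5 (2-4): L=1.6430, (cx,cy)=(1.0000,0.0000)
member 6 (3-4): L=5.0278, (cx,cy)=(0.1472,-0.9891)
member 7 (3-5): L=1.7778, (cx,cy)=(0.9754,-0.2205)
member 8 (4-5): L=4.6876, (cx,cy)=(0.2120,0.9773)
member 9 (4-6): L=1.9570, (cx,cy)=(1.0000,0.0000)
member 10 (5-6): L=4.6811, (cx,cy)=(0.2057,-0.9786)
solve A·x = −loads:
  F[0-1] = -184.7021 N (compression)
  F[0-2] = -162.1417 N (compression)
  F[1-2] = +196.4196 N (tension)
  F[1-3] = -71.8369 N (compression)
  F[2-3] = -196.1119 N (compression)
  F[2-4] = -90.3840 N (compression)
  F[3-4] = +214.9549 N (tension)
  F[3-5] = -141.0658 N (compression)
  F[4-5] = -217.5614 N (compression)
  F[4-6] = -12.6127 N (compression)
  F[5-6] = +61.3099 N (tension)
  Rx@0 = +196.3400 N
  Ry@0 = +181.5085 N
  Ry@6 = -59.9985 N

-71.837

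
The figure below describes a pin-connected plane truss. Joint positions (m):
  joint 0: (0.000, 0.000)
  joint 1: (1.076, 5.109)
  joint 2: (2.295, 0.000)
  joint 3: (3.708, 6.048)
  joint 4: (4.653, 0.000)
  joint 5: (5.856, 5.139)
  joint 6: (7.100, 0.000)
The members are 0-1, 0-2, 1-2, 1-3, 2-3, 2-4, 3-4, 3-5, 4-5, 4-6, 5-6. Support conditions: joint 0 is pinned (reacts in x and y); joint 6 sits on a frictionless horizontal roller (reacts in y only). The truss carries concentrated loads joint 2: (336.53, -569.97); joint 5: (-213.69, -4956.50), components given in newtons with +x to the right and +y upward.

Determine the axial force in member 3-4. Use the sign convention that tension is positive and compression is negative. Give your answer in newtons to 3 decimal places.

N=7 nodes, M=11 members, R=3 reactions → 2N=14, M+R=14
member 0 (0-1): L=5.2211, (cx,cy)=(0.2061,0.9785)
member 1 (0-2): L=2.2950, (cx,cy)=(1.0000,0.0000)
member 2 (1-2): L=5.2524, (cx,cy)=(0.2321,-0.9727)
member 3 (1-3): L=2.7945, (cx,cy)=(0.9419,0.3360)
member 4 (2-3): L=6.2109, (cx,cy)=(0.2275,0.9738)
member 5 (2-4): L=2.3580, (cx,cy)=(1.0000,0.0000)
member 6 (3-4): L=6.1214, (cx,cy)=(0.1544,-0.9880)
member 7 (3-5): L=2.3324, (cx,cy)=(0.9209,-0.3897)
member 8 (4-5): L=5.2779, (cx,cy)=(0.2279,0.9737)
member 9 (4-6): L=2.4470, (cx,cy)=(1.0000,0.0000)
member 10 (5-6): L=5.2874, (cx,cy)=(0.2353,-0.9719)
solve A·x = −loads:
  F[0-1] = -1439.7435 N (compression)
  F[0-2] = +419.5534 N (tension)
  F[1-2] = +1234.4742 N (tension)
  F[1-3] = -619.2193 N (compression)
  F[2-3] = -647.7847 N (compression)
  F[2-4] = +516.8988 N (tension)
  F[3-4] = +1244.2433 N (tension)
  F[3-5] = -1001.8888 N (compression)
  F[4-5] = -1262.5611 N (compression)
  F[4-6] = +996.7572 N (tension)
  F[5-6] = -4236.5580 N (compression)
  Rx@0 = -122.8400 N
  Ry@0 = +1408.8373 N
  Ry@6 = +4117.6327 N

1244.243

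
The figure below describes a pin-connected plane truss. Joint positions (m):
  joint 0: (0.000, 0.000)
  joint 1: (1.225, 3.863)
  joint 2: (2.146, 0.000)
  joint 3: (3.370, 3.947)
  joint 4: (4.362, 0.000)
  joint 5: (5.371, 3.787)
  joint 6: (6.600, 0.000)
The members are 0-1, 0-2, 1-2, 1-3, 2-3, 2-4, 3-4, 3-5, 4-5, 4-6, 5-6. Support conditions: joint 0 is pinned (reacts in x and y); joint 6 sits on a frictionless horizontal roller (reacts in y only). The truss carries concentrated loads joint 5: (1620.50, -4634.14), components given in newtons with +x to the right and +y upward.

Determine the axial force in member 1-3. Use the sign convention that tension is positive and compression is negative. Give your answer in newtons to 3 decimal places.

36.844

N=7 nodes, M=11 members, R=3 reactions → 2N=14, M+R=14
member 0 (0-1): L=4.0526, (cx,cy)=(0.3023,0.9532)
member 1 (0-2): L=2.1460, (cx,cy)=(1.0000,0.0000)
member 2 (1-2): L=3.9713, (cx,cy)=(0.2319,-0.9727)
member 3 (1-3): L=2.1466, (cx,cy)=(0.9992,0.0391)
member 4 (2-3): L=4.1324, (cx,cy)=(0.2962,0.9551)
member 5 (2-4): L=2.2160, (cx,cy)=(1.0000,0.0000)
member 6 (3-4): L=4.0698, (cx,cy)=(0.2437,-0.9698)
member 7 (3-5): L=2.0074, (cx,cy)=(0.9968,-0.0797)
member 8 (4-5): L=3.9191, (cx,cy)=(0.2575,0.9663)
member 9 (4-6): L=2.2380, (cx,cy)=(1.0000,0.0000)
member 10 (5-6): L=3.9814, (cx,cy)=(0.3087,-0.9512)
solve A·x = −loads:
  F[0-1] = +70.1729 N (tension)
  F[0-2] = +1599.2884 N (tension)
  F[1-2] = -67.2829 N (compression)
  F[1-3] = +36.8438 N (tension)
  F[2-3] = +68.5233 N (tension)
  F[2-4] = +1563.3883 N (tension)
  F[3-4] = -75.1902 N (compression)
  F[3-5] = +75.6801 N (tension)
  F[4-5] = +75.4663 N (tension)
  F[4-6] = +1525.6314 N (tension)
  F[5-6] = -4942.3918 N (compression)
  Rx@0 = -1620.5000 N
  Ry@0 = -66.8902 N
  Ry@6 = +4701.0302 N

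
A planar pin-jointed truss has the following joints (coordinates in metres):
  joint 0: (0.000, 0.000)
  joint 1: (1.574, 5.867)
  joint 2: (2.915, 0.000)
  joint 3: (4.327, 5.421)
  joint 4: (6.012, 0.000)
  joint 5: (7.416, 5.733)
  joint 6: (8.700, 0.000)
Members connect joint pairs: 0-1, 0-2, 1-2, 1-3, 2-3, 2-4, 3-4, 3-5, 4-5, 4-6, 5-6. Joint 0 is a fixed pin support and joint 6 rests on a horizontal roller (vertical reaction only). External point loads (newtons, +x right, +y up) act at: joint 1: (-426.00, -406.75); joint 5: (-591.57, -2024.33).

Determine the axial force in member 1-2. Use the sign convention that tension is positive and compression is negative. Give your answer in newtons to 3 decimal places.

948.227

N=7 nodes, M=11 members, R=3 reactions → 2N=14, M+R=14
member 0 (0-1): L=6.0745, (cx,cy)=(0.2591,0.9658)
member 1 (0-2): L=2.9150, (cx,cy)=(1.0000,0.0000)
member 2 (1-2): L=6.0183, (cx,cy)=(0.2228,-0.9749)
member 3 (1-3): L=2.7889, (cx,cy)=(0.9871,-0.1599)
member 4 (2-3): L=5.6019, (cx,cy)=(0.2521,0.9677)
member 5 (2-4): L=3.0970, (cx,cy)=(1.0000,0.0000)
member 6 (3-4): L=5.6768, (cx,cy)=(0.2968,-0.9549)
member 7 (3-5): L=3.1047, (cx,cy)=(0.9949,0.1005)
member 8 (4-5): L=5.9024, (cx,cy)=(0.2379,0.9713)
member 9 (4-6): L=2.6880, (cx,cy)=(1.0000,0.0000)
member 10 (5-6): L=5.8750, (cx,cy)=(0.2186,-0.9758)
solve A·x = −loads:
  F[0-1] = -1355.3188 N (compression)
  F[0-2] = -666.3834 N (compression)
  F[1-2] = +948.2269 N (tension)
  F[1-3] = -138.2501 N (compression)
  F[2-3] = -955.2305 N (compression)
  F[2-4] = -214.3252 N (compression)
  F[3-4] = +877.4133 N (tension)
  F[3-5] = -640.9233 N (compression)
  F[4-5] = -862.6311 N (compression)
  F[4-6] = +251.3018 N (tension)
  F[5-6] = -1149.8482 N (compression)
  Rx@0 = +1017.5700 N
  Ry@0 = +1309.0291 N
  Ry@6 = +1122.0509 N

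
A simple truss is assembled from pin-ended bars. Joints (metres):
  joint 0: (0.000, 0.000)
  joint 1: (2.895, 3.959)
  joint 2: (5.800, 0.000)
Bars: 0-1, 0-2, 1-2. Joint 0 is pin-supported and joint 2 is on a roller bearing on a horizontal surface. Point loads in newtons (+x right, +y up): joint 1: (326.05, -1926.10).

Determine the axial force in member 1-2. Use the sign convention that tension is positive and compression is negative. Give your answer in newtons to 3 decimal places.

N=3 nodes, M=3 members, R=3 reactions → 2N=6, M+R=6
member 0 (0-1): L=4.9046, (cx,cy)=(0.5903,0.8072)
member 1 (0-2): L=5.8000, (cx,cy)=(1.0000,0.0000)
member 2 (1-2): L=4.9105, (cx,cy)=(0.5916,-0.8062)
solve A·x = −loads:
  F[0-1] = -919.4076 N (compression)
  F[0-2] = +868.7460 N (tension)
  F[1-2] = -1468.4855 N (compression)
  Rx@0 = -326.0500 N
  Ry@0 = +742.1532 N
  Ry@2 = +1183.9468 N

-1468.485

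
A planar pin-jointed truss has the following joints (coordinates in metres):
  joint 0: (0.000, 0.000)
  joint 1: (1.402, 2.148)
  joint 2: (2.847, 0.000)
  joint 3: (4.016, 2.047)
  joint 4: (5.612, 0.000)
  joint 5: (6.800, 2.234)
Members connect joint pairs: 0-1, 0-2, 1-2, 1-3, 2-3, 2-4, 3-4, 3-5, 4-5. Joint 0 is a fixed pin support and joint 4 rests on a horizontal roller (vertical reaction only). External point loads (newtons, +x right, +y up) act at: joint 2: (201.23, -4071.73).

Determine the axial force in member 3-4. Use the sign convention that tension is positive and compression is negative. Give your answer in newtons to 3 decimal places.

-2619.256

N=6 nodes, M=9 members, R=3 reactions → 2N=12, M+R=12
member 0 (0-1): L=2.5651, (cx,cy)=(0.5466,0.8374)
member 1 (0-2): L=2.8470, (cx,cy)=(1.0000,0.0000)
member 2 (1-2): L=2.5888, (cx,cy)=(0.5582,-0.8297)
member 3 (1-3): L=2.6160, (cx,cy)=(0.9993,-0.0386)
member 4 (2-3): L=2.3573, (cx,cy)=(0.4959,0.8684)
member 5 (2-4): L=2.7650, (cx,cy)=(1.0000,0.0000)
member 6 (3-4): L=2.5957, (cx,cy)=(0.6149,-0.7886)
member 7 (3-5): L=2.7903, (cx,cy)=(0.9978,0.0670)
member 8 (4-5): L=2.5302, (cx,cy)=(0.4695,0.8829)
solve A·x = −loads:
  F[0-1] = -2395.6252 N (compression)
  F[0-2] = +1510.6235 N (tension)
  F[1-2] = +2544.9339 N (tension)
  F[1-3] = -2731.9409 N (compression)
  F[2-3] = +2257.2470 N (tension)
  F[2-4] = +1610.5115 N (tension)
  F[3-4] = -2619.2557 N (compression)
  F[3-5] = +0.0000 N (tension)
  F[4-5] = +0.0000 N (tension)
  Rx@0 = -201.2300 N
  Ry@0 = +2006.1179 N
  Ry@4 = +2065.6121 N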